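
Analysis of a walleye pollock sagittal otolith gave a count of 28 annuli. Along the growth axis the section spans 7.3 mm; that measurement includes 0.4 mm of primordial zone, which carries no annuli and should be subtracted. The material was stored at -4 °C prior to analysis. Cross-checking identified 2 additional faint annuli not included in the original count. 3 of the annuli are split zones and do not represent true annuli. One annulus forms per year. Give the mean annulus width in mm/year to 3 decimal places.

0.256 mm/year

Correcting the raw count gives 28 − 3 + 2 = 27 true annuli.
Net length = 7.3 − 0.4 = 6.9 mm.
6.9 mm over 27 years gives 6.9 / 27 ≈ 0.256 mm/year.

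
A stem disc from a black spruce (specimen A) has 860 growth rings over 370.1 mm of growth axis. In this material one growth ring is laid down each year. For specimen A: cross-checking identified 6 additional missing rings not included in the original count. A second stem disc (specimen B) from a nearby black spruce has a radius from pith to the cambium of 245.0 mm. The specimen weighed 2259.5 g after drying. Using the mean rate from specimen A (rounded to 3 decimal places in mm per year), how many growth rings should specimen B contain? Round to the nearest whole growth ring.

574 growth rings

Specimen A: correcting the raw count gives 860 + 6 = 866 true growth rings.
A: Mean rate = 370.1 mm / 866 years ≈ 0.427 mm/yr.
B spans 245.0 / 0.427 = 573.77 years ≈ 574 growth rings.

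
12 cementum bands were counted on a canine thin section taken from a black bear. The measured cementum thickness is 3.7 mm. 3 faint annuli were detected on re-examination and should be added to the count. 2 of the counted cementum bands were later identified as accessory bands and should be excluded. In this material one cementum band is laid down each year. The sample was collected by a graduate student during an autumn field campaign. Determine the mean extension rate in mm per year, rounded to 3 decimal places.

After corrections the count is 12 − 2 + 3 = 13 cementum bands.
Mean rate = 3.7 mm / 13 years ≈ 0.285 mm per year.

0.285 mm per year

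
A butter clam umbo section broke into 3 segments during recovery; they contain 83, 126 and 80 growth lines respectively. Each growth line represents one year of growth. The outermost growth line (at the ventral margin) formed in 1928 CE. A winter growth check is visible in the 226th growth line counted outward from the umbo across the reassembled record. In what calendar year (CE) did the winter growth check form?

Total growth lines = 83 + 126 + 80 = 289.
289 − 226 = 63 growth lines lie beyond the winter growth check toward the ventral margin.
The growth line at the ventral margin is 1928 CE, so the winter growth check dates to 1928 − 63 = 1865 CE.

1865 CE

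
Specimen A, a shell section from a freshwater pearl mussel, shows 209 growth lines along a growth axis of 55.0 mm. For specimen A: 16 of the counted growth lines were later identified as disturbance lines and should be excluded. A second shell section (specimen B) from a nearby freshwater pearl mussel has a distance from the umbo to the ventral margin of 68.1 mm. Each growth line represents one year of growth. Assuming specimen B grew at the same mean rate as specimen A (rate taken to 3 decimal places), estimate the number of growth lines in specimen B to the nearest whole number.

239 growth lines

Specimen A: adjusted count: 209 − 16 = 193 growth lines.
A: 55.0 mm over 193 years gives 55.0 / 193 ≈ 0.285 mm per year.
For B, 68.1 / 0.285 = 238.95 years ≈ 239 growth lines.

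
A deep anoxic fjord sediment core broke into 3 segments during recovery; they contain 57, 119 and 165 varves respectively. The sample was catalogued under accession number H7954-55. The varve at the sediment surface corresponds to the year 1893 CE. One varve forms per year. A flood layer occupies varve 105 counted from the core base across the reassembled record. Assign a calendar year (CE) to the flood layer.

Total varves = 57 + 119 + 165 = 341.
The flood layer sits at varve 105 from the core base, so 341 − 105 = 236 varves formed after it.
The varve at the sediment surface is 1893 CE, so the flood layer dates to 1893 − 236 = 1657 CE.

1657 CE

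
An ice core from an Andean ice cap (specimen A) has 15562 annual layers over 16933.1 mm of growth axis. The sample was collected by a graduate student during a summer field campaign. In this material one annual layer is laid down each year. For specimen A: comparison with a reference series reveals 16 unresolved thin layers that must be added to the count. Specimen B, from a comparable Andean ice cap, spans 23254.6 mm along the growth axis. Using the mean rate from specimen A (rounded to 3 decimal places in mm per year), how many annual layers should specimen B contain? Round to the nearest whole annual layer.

21393 annual layers

Specimen A: true annual layer count = 15562 + 16 = 15578.
A: 16933.1 mm over 15578 years gives 16933.1 / 15578 ≈ 1.087 mm/yr.
For B, 23254.6 / 1.087 = 21393.38 years ≈ 21393 annual layers.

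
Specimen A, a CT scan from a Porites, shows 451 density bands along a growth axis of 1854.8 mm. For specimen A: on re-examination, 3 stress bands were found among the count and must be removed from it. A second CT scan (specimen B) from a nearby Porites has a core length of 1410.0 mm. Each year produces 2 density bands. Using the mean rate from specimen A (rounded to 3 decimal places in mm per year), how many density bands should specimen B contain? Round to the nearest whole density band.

Specimen A: correcting the raw count gives 451 − 3 = 448 true density bands.
Specimen A: with 2 density bands per year, 448 / 2 = 224 years.
A: 1854.8 mm over 224 years gives 1854.8 / 224 ≈ 8.280 mm per year.
B spans 1410.0 / 8.280 = 170.29 years; at 2 density bands per year that is 170.29 × 2 ≈ 341 density bands.

341 density bands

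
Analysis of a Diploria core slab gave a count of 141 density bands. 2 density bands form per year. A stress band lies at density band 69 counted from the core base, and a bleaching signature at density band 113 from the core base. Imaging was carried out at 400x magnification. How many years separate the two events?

The two markers are separated by 113 − 69 = 44 density bands.
With 2 density bands per year, 44 / 2 = 22 years.

22 years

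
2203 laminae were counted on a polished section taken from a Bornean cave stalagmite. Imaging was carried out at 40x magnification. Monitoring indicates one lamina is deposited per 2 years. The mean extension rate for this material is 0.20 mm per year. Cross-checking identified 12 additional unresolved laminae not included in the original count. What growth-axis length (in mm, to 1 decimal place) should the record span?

886.0 mm

After corrections the count is 2203 + 12 = 2215 laminae.
2215 laminae at 2 years each span 2215 × 2 = 4430 years.
Predicted length = 0.20 mm/year × 4430 years = 886.0 mm.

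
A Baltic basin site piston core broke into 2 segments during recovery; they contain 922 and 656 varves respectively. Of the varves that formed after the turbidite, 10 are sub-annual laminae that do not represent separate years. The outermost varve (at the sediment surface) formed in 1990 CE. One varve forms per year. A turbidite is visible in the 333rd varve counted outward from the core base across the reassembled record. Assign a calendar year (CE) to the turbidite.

Total varves = 922 + 656 = 1578.
The turbidite sits at varve 333 from the core base, so 1578 − 333 = 1245 varves formed after it.
Excluding 10 false varves: 1245 − 10 = 1235.
Counting back 1235 years from 1990 CE places the turbidite in 1990 − 1235 = 755 CE.

755 CE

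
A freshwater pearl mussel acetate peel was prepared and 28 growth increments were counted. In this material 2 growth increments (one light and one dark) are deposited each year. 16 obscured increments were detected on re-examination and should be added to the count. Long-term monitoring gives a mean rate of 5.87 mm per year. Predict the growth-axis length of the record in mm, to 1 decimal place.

129.1 mm

Adjusted count: 28 + 16 = 44 growth increments.
With 2 growth increments per year, 44 / 2 = 22 years.
22 years at 5.87 mm/year gives 5.87 × 22 = 129.1 mm.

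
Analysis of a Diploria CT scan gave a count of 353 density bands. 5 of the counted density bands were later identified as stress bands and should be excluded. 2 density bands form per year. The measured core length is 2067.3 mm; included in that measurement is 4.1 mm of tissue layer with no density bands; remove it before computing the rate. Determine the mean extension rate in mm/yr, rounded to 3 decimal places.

Correcting the raw count gives 353 − 5 = 348 true density bands.
With 2 density bands per year, 348 / 2 = 174 years.
Net length = 2067.3 − 4.1 = 2063.2 mm.
2063.2 mm over 174 years gives 2063.2 / 174 ≈ 11.857 mm/yr.

11.857 mm/yr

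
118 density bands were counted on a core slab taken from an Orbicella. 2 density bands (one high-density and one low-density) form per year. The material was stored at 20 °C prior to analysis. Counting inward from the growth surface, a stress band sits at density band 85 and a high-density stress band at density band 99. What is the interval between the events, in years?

7 years

Separation: 99 − 85 = 14 density bands.
With 2 density bands per year, 14 / 2 = 7 years.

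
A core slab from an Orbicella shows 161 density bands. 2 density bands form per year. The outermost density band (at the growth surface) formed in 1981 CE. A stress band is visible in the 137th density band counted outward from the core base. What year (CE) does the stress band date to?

1969 CE

The stress band sits at density band 137 from the core base, so 161 − 137 = 24 density bands formed after it.
With 2 density bands per year, 24 / 2 = 12 years.
The density band at the growth surface is 1981 CE, so the stress band dates to 1981 − 12 = 1969 CE.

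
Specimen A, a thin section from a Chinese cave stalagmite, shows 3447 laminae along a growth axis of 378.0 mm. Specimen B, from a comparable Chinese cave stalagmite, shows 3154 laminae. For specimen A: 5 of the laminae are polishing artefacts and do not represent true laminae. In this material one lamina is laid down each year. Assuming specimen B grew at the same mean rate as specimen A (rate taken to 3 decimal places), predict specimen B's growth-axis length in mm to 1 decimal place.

346.9 mm

Specimen A: true lamina count = 3447 − 5 = 3442.
A: Extension rate ≈ 378.0 / 3442 = 0.110 mm per year.
For B, 0.110 mm/year × 3154 years = 346.9 mm.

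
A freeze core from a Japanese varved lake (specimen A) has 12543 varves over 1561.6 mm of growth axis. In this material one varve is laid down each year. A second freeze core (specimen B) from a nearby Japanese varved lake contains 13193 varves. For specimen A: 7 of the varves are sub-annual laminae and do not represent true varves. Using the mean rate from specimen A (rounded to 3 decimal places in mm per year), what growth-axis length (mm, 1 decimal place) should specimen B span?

Specimen A: correcting the raw count gives 12543 − 7 = 12536 true varves.
A: Mean rate = 1561.6 mm / 12536 years ≈ 0.125 mm/yr.
B's length ≈ 0.125 × 13193 = 1649.1 mm.

1649.1 mm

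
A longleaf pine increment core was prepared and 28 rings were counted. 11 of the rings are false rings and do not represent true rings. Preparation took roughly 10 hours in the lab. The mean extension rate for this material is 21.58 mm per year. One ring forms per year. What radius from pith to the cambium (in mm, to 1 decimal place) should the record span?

Adjusted count: 28 − 11 = 17 rings.
Predicted length = 21.58 mm/year × 17 years = 366.9 mm.

366.9 mm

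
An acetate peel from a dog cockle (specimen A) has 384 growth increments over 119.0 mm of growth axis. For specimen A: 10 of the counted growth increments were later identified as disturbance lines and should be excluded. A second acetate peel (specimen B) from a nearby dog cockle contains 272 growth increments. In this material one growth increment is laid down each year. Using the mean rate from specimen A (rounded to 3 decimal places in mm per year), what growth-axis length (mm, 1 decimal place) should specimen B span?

86.5 mm

Specimen A: after corrections the count is 384 − 10 = 374 growth increments.
A: Mean rate = 119.0 mm / 374 years ≈ 0.318 mm/yr.
Length of B = 0.318 × 272 = 86.5 mm.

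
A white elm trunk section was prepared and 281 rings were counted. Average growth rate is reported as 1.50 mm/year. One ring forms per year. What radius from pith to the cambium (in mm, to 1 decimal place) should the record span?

The record spans 281 years at 1.50 mm per year.
Length ≈ 1.50 × 281 = 421.5 mm.

421.5 mm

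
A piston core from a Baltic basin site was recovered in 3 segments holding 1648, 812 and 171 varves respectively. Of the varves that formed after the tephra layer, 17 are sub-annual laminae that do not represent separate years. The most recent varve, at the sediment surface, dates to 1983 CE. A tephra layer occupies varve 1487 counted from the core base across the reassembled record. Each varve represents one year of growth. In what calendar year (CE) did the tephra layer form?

856 CE

Total varves = 1648 + 812 + 171 = 2631.
2631 − 1487 = 1144 varves lie beyond the tephra layer toward the sediment surface.
Removing the 17 false varves leaves 1144 − 17 = 1127 true varves beyond the tephra layer.
The varve at the sediment surface is 1983 CE, so the tephra layer dates to 1983 − 1127 = 856 CE.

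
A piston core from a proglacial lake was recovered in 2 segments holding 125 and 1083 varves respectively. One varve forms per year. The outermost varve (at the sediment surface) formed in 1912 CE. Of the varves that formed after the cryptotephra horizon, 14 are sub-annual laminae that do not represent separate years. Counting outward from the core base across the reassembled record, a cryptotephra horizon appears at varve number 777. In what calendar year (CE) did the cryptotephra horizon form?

Total varves = 125 + 1083 = 1208.
The cryptotephra horizon sits at varve 777 from the core base, so 1208 − 777 = 431 varves formed after it.
Excluding 14 false varves: 431 − 14 = 417.
The varve at the sediment surface is 1912 CE, so the cryptotephra horizon dates to 1912 − 417 = 1495 CE.

1495 CE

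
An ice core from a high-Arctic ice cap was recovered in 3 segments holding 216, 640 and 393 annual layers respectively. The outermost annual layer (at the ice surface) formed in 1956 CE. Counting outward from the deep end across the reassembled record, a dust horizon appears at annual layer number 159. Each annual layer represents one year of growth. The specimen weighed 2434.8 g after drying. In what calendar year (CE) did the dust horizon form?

Total annual layers = 216 + 640 + 393 = 1249.
The dust horizon sits at annual layer 159 from the deep end, so 1249 − 159 = 1090 annual layers formed after it.
The annual layer at the ice surface is 1956 CE, so the dust horizon dates to 1956 − 1090 = 866 CE.

866 CE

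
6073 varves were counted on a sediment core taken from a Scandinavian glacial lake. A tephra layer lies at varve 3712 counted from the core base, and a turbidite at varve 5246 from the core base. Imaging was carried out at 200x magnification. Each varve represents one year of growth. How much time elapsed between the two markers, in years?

1534 years

Separation: 5246 − 3712 = 1534 varves.
That is 1534 years at one varve per year.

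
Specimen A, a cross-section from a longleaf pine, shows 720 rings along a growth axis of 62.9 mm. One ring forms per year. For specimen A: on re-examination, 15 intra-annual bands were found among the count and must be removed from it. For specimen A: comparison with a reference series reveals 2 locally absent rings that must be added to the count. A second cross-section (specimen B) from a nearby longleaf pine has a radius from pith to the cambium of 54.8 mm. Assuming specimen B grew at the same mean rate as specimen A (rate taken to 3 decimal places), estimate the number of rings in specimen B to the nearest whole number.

Specimen A: after corrections the count is 720 − 15 + 2 = 707 rings.
A: Mean rate = 62.9 mm / 707 years ≈ 0.089 mm per year.
Specimen B: 54.8 mm / 0.089 mm per year = 615.73 years ≈ 616 rings.

616 rings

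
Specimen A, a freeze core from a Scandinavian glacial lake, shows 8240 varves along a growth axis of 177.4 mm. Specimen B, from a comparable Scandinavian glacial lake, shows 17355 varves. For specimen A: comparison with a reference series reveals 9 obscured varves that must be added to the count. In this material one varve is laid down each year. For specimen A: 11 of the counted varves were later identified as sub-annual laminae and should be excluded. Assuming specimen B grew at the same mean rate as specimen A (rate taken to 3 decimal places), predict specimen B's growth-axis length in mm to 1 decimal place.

Specimen A: adjusted count: 8240 − 11 + 9 = 8238 varves.
A: Extension rate ≈ 177.4 / 8238 = 0.022 mm/yr.
For B, 0.022 mm/year × 17355 years = 381.8 mm.

381.8 mm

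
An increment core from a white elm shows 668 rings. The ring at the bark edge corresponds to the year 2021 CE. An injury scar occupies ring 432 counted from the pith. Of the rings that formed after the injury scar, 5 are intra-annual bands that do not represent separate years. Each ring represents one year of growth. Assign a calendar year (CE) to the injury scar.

The injury scar sits at ring 432 from the pith, so 668 − 432 = 236 rings formed after it.
Removing the 5 false rings leaves 236 − 5 = 231 true rings beyond the injury scar.
Counting back 231 years from 2021 CE places the injury scar in 2021 − 231 = 1790 CE.

1790 CE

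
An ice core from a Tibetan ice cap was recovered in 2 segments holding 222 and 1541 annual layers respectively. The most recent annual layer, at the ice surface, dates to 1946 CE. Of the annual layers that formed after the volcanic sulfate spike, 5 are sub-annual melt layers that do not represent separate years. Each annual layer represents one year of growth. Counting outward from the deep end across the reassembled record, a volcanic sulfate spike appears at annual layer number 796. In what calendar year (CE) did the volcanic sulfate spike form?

Total annual layers = 222 + 1541 = 1763.
The volcanic sulfate spike sits at annual layer 796 from the deep end, so 1763 − 796 = 967 annual layers formed after it.
Removing the 5 false annual layers leaves 967 − 5 = 962 true annual layers beyond the volcanic sulfate spike.
The annual layer at the ice surface is 1946 CE, so the volcanic sulfate spike dates to 1946 − 962 = 984 CE.

984 CE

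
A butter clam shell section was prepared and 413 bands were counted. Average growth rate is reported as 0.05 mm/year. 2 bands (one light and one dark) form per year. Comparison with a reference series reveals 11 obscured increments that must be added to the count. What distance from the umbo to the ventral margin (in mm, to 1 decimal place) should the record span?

10.6 mm

Adjusted count: 413 + 11 = 424 bands.
424 bands at 2 per year is 424 / 2 = 212 years.
Length ≈ 0.05 × 212 = 10.6 mm.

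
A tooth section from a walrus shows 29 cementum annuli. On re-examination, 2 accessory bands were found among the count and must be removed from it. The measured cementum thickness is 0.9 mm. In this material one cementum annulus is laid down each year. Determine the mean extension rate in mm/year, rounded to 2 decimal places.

Correcting the raw count gives 29 − 2 = 27 true cementum annuli.
Mean rate = 0.9 mm / 27 years ≈ 0.03 mm/year.

0.03 mm/year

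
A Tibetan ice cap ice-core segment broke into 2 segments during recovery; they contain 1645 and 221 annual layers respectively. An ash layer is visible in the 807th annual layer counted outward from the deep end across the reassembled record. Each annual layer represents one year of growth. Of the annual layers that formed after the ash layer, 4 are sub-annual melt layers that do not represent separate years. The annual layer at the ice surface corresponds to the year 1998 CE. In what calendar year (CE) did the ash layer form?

943 CE

Total annual layers = 1645 + 221 = 1866.
1866 − 807 = 1059 annual layers lie beyond the ash layer toward the ice surface.
1059 − 4 false = 1055 true annual layers after the ash layer.
The annual layer at the ice surface is 1998 CE, so the ash layer dates to 1998 − 1055 = 943 CE.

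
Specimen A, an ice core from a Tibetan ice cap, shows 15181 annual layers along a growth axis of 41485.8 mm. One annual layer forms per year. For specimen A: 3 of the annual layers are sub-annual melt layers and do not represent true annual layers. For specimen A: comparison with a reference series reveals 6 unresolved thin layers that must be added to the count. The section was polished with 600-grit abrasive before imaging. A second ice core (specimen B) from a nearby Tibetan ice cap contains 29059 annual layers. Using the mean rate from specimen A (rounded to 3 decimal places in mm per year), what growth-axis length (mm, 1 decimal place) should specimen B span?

79389.2 mm

Specimen A: correcting the raw count gives 15181 − 3 + 6 = 15184 true annual layers.
A: 41485.8 mm over 15184 years gives 41485.8 / 15184 ≈ 2.732 mm/year.
For B, 2.732 mm/year × 29059 years = 79389.2 mm.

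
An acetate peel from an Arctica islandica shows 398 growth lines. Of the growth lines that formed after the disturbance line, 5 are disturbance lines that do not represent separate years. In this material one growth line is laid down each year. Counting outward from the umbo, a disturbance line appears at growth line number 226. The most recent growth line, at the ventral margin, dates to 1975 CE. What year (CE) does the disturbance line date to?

The disturbance line sits at growth line 226 from the umbo, so 398 − 226 = 172 growth lines formed after it.
172 − 5 false = 167 true growth lines after the disturbance line.
The growth line at the ventral margin is 1975 CE, so the disturbance line dates to 1975 − 167 = 1808 CE.

1808 CE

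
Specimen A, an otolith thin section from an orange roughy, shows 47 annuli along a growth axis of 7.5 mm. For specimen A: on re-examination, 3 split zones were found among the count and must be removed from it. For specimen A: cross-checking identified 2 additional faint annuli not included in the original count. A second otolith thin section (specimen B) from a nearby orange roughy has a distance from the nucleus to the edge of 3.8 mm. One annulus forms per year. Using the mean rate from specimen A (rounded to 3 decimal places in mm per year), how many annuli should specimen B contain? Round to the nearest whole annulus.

Specimen A: after corrections the count is 47 − 3 + 2 = 46 annuli.
A: Extension rate ≈ 7.5 / 46 = 0.163 mm/yr.
Specimen B: 3.8 mm / 0.163 mm per year = 23.31 years ≈ 23 annuli.

23 annuli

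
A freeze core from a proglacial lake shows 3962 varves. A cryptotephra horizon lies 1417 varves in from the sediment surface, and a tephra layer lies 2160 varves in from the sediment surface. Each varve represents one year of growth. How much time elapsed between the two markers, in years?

743 yr

2160 − 1417 = 743 varves lie between the two events.
At one varve per year, 743 years elapsed between them.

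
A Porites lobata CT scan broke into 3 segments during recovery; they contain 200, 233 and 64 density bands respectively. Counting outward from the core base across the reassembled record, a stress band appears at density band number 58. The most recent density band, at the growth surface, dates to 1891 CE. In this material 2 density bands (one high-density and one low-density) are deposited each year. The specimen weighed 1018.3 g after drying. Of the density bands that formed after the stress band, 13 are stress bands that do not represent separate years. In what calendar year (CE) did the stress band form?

Total density bands = 200 + 233 + 64 = 497.
497 − 58 = 439 density bands lie beyond the stress band toward the growth surface.
439 − 13 false = 426 true density bands after the stress band.
With 2 density bands per year, 426 / 2 = 213 years.
Counting back 213 years from 1891 CE places the stress band in 1891 − 213 = 1678 CE.

1678 CE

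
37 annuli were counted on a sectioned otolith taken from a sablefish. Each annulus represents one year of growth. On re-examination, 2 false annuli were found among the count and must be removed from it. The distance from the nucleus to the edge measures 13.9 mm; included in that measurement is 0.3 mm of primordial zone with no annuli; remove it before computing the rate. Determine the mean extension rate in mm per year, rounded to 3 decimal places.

True annulus count = 37 − 2 = 35.
Net length = 13.9 − 0.3 = 13.6 mm.
13.6 mm over 35 years gives 13.6 / 35 ≈ 0.389 mm per year.

0.389 mm per year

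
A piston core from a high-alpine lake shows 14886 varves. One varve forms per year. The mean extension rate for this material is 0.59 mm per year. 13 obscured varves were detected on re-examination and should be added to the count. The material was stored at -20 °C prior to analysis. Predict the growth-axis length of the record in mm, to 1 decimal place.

8790.4 mm

After corrections the count is 14886 + 13 = 14899 varves.
14899 years at 0.59 mm/year gives 0.59 × 14899 = 8790.4 mm.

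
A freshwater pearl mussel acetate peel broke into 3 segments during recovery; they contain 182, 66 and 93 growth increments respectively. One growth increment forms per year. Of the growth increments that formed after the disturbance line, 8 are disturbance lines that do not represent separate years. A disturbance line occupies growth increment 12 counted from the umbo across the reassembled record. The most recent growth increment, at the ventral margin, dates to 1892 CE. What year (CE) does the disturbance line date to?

1571 CE

Total growth increments = 182 + 66 + 93 = 341.
341 − 12 = 329 growth increments lie beyond the disturbance line toward the ventral margin.
Excluding 8 false growth increments: 329 − 8 = 321.
Counting back 321 years from 1892 CE places the disturbance line in 1892 − 321 = 1571 CE.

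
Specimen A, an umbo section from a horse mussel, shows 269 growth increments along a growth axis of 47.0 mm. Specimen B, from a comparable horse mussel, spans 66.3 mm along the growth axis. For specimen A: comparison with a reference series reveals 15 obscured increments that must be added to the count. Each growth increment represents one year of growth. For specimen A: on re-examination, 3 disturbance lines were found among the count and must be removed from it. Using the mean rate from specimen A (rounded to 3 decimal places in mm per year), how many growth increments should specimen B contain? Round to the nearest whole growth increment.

397 growth increments

Specimen A: correcting the raw count gives 269 − 3 + 15 = 281 true growth increments.
A: Mean rate = 47.0 mm / 281 years ≈ 0.167 mm/yr.
B spans 66.3 / 0.167 = 397.01 years ≈ 397 growth increments.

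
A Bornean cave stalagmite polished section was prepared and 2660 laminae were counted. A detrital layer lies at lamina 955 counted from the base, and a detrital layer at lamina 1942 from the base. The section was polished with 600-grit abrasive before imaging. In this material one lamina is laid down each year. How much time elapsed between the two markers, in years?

1942 − 955 = 987 laminae lie between the two events.
One lamina per year makes the interval 987 years.

987 years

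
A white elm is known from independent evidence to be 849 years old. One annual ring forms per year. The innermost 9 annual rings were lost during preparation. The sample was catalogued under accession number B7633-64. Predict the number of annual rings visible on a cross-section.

Expected annual rings over 849 years: 849.
849 − 9 missed = 840 annual rings expected in the prepared section.

840 annual rings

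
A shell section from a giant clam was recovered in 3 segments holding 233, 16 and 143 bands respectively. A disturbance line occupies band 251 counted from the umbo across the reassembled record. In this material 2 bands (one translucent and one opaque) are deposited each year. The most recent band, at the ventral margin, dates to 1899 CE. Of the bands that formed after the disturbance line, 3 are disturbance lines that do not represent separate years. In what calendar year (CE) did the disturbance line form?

1830 CE

Total bands = 233 + 16 + 143 = 392.
392 − 251 = 141 bands lie beyond the disturbance line toward the ventral margin.
Removing the 3 false bands leaves 141 − 3 = 138 true bands beyond the disturbance line.
Dividing by 2 bands per year: 138 / 2 = 69 years.
1899 − 69 = 1830 CE.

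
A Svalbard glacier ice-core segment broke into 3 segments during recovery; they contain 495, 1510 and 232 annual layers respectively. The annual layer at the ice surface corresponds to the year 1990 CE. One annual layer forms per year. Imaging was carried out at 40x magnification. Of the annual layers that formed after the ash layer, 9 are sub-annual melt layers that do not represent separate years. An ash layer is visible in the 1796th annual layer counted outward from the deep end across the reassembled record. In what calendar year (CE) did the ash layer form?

Total annual layers = 495 + 1510 + 232 = 2237.
Between annual layer 1796 and the ice surface there are 2237 − 1796 = 441 annual layers.
441 − 9 false = 432 true annual layers after the ash layer.
The annual layer at the ice surface is 1990 CE, so the ash layer dates to 1990 − 432 = 1558 CE.

1558 CE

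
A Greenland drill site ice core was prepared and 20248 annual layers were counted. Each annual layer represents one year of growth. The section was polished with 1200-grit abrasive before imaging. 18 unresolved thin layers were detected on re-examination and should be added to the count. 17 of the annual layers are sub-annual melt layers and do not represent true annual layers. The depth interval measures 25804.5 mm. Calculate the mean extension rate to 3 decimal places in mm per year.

1.274 mm per year

After corrections the count is 20248 − 17 + 18 = 20249 annual layers.
25804.5 mm over 20249 years gives 25804.5 / 20249 ≈ 1.274 mm per year.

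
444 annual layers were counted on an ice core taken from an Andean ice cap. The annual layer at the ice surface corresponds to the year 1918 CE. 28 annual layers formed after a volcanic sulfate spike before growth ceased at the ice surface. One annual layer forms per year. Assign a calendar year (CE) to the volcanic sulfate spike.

1890 CE

28 annual layers post-date the volcanic sulfate spike.
1918 − 28 = 1890 CE.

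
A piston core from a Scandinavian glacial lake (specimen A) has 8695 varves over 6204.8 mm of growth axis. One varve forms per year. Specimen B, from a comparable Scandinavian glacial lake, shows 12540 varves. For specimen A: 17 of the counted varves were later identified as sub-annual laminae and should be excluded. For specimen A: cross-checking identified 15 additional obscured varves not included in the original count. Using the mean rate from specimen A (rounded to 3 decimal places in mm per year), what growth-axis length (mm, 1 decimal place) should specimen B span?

Specimen A: true varve count = 8695 − 17 + 15 = 8693.
A: Extension rate ≈ 6204.8 / 8693 = 0.714 mm/year.
For B, 0.714 mm/year × 12540 years = 8953.6 mm.

8953.6 mm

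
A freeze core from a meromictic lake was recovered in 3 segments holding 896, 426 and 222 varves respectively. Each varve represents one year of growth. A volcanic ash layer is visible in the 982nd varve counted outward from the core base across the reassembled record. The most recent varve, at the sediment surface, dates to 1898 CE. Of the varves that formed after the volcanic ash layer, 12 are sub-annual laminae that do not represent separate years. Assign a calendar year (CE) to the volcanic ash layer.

1348 CE

Total varves = 896 + 426 + 222 = 1544.
Between varve 982 and the sediment surface there are 1544 − 982 = 562 varves.
Removing the 12 false varves leaves 562 − 12 = 550 true varves beyond the volcanic ash layer.
1898 − 550 = 1348 CE.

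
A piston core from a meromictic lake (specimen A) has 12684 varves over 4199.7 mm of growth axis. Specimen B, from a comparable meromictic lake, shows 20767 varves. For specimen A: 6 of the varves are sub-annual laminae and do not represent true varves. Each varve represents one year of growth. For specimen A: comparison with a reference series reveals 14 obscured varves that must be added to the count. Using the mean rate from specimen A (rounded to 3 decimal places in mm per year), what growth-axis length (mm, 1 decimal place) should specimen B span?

Specimen A: true varve count = 12684 − 6 + 14 = 12692.
A: 4199.7 mm over 12692 years gives 4199.7 / 12692 ≈ 0.331 mm/year.
Length of B = 0.331 × 20767 = 6873.9 mm.

6873.9 mm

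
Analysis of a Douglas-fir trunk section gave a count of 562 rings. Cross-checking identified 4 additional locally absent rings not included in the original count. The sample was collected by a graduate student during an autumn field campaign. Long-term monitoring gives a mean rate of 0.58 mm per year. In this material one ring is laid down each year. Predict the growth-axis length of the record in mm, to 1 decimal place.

Adjusted count: 562 + 4 = 566 rings.
Predicted length = 0.58 mm/year × 566 years = 328.3 mm.

328.3 mm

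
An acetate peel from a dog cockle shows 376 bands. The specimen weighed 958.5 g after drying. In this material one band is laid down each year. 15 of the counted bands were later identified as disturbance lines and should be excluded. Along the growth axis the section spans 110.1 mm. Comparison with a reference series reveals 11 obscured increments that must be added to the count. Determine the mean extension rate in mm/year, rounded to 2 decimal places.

Adjusted count: 376 − 15 + 11 = 372 bands.
110.1 mm over 372 years gives 110.1 / 372 ≈ 0.30 mm/year.

0.30 mm/year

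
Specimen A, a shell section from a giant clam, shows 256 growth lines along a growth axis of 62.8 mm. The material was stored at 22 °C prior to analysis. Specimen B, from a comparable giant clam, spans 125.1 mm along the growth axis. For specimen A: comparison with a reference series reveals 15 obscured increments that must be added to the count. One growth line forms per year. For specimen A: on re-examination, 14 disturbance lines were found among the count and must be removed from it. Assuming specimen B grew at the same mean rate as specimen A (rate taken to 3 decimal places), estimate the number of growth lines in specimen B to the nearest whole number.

Specimen A: adjusted count: 256 − 14 + 15 = 257 growth lines.
A: Mean rate = 62.8 mm / 257 years ≈ 0.244 mm per year.
Specimen B: 125.1 mm / 0.244 mm per year = 512.70 years ≈ 513 growth lines.

513 growth lines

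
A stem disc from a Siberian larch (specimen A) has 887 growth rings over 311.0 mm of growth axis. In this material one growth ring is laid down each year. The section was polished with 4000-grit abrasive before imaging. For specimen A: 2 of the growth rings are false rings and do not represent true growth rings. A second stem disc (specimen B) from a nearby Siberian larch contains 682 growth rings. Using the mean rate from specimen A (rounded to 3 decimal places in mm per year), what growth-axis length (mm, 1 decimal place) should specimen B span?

239.4 mm

Specimen A: true growth ring count = 887 − 2 = 885.
A: Extension rate ≈ 311.0 / 885 = 0.351 mm/year.
For B, 0.351 mm/year × 682 years = 239.4 mm.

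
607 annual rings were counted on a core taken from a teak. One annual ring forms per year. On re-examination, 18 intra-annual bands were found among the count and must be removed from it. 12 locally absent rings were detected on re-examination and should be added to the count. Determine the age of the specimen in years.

601 years

True annual ring count = 607 − 18 + 12 = 601.
With a one-to-one annual ring periodicity this is 601 years.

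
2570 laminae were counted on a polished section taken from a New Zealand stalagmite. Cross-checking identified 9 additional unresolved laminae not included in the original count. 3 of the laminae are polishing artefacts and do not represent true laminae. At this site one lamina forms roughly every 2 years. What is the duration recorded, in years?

Correcting the raw count gives 2570 − 3 + 9 = 2576 true laminae.
2576 laminae at 2 years each span 2576 × 2 = 5152 years.

5152 years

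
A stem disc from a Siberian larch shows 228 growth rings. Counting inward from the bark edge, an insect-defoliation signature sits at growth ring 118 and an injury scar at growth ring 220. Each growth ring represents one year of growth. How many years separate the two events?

Separation: 220 − 118 = 102 growth rings.
That is 102 years at one growth ring per year.

102 years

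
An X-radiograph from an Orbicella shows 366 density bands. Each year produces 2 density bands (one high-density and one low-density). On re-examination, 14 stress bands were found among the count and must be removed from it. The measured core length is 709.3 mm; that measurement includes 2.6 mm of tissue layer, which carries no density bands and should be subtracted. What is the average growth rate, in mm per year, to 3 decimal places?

4.015 mm per year

True density band count = 366 − 14 = 352.
352 density bands at 2 per year is 352 / 2 = 176 years.
Removing the 2.6 mm offcut leaves 709.3 − 2.6 = 706.7 mm.
706.7 mm over 176 years gives 706.7 / 176 ≈ 4.015 mm per year.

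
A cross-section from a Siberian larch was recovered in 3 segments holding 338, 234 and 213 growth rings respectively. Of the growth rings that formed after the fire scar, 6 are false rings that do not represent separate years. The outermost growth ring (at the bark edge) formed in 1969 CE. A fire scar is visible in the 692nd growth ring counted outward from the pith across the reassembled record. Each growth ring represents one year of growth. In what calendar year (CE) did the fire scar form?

Total growth rings = 338 + 234 + 213 = 785.
Between growth ring 692 and the bark edge there are 785 − 692 = 93 growth rings.
Excluding 6 false growth rings: 93 − 6 = 87.
Counting back 87 years from 1969 CE places the fire scar in 1969 − 87 = 1882 CE.

1882 CE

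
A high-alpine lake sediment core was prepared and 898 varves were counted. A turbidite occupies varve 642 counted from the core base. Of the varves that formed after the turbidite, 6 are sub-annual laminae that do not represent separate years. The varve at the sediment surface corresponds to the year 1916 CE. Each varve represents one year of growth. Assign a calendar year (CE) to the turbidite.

1666 CE

The turbidite sits at varve 642 from the core base, so 898 − 642 = 256 varves formed after it.
Excluding 6 false varves: 256 − 6 = 250.
1916 − 250 = 1666 CE.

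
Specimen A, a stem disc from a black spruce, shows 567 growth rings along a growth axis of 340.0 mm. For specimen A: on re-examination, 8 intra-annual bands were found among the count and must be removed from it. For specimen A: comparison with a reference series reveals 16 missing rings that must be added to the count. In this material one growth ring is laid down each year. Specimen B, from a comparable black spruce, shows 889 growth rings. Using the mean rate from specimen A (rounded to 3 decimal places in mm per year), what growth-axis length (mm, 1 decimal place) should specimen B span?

Specimen A: true growth ring count = 567 − 8 + 16 = 575.
A: Extension rate ≈ 340.0 / 575 = 0.591 mm/year.
B's length ≈ 0.591 × 889 = 525.4 mm.

525.4 mm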